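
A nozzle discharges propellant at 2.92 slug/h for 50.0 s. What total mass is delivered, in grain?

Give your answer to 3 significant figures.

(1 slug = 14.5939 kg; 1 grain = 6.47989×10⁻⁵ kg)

9130 grain

2.92 slug/h → 0.0118373 kg/s
m = ṁ × t = 0.0118373 × 50 = 0.591865 kg
In grain: 0.591865 / 6.47989×10⁻⁵ = 9133.87 grain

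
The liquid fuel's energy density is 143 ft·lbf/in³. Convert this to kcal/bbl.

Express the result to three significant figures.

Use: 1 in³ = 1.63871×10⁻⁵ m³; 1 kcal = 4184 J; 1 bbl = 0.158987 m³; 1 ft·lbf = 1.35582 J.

450 kcal/bbl

143 ft·lbf/in³ × 1.35582 J/ft·lbf ÷ 1.63871×10⁻⁵ m³/in³ = 1.18314×10⁷ J/m³
1.18314×10⁷ J/m³ ÷ 4184 J/kcal × 0.158987 m³/bbl = 449.579 kcal/bbl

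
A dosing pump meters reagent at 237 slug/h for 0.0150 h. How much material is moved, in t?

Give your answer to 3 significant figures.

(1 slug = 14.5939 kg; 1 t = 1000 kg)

0.0519 t

237 slug/h → 0.960765 kg/s
0.0150 h → 54 s
m = ṁ × t = 0.960765 × 54 = 51.8813 kg
In t: 51.8813 / 1000 = 0.0518813 t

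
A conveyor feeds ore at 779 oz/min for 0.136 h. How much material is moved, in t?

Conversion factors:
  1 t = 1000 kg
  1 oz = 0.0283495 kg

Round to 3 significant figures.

0.180 t

779 oz/min → 0.368071 kg/s
0.136 h → 489.6 s
m = ṁ × t = 0.368071 × 489.6 = 180.208 kg
In t: 180.208 / 1000 = 0.180208 t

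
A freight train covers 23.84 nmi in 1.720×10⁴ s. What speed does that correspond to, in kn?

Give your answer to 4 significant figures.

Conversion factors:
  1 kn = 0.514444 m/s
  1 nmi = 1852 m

23.84 nmi × 1852 → 44151.7 m
v = d / t = 44151.7 m / 17200 s = 2.56696 m/s
2.56696 m/s ÷ (0.514444 m/s/kn) = 4.98978 kn

4.990 kn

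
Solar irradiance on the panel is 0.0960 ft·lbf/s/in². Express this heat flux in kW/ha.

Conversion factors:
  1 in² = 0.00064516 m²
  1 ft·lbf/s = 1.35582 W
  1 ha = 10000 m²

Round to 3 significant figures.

2020 kW/ha

0.0960 ft·lbf/s/in² × 1.35582 W/ft·lbf/s ÷ 0.00064516 m²/in² = 201.746 W/m²
201.746 W/m² ÷ 1000 W/kW × 10000 m²/ha = 2017.46 kW/ha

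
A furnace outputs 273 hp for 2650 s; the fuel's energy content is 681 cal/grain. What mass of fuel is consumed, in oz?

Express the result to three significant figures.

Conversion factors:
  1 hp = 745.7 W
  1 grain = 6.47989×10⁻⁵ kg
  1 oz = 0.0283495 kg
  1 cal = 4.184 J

273 hp → 203576 W
E = P × t = 203576 × 2650 = 5.39476×10⁸ J
681 cal/grain → 4.39715×10⁷ J/kg
m = E / e_s = 5.39476×10⁸ / 4.39715×10⁷ = 12.2688 kg
In oz: 12.2688 / 0.0283495 = 432.77 oz

433 oz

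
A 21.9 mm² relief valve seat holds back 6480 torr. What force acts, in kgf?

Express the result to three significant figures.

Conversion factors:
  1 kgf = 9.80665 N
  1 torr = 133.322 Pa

1.93 kgf

6480 torr × 133.322 → 863927 Pa
21.9 mm² × 10⁻⁶ → 2.19×10⁻⁵ m²
F = P × A = 863927 Pa × 2.19×10⁻⁵ m² = 18.92 N
18.92 N ÷ (9.80665 N/kgf) = 1.9293 kgf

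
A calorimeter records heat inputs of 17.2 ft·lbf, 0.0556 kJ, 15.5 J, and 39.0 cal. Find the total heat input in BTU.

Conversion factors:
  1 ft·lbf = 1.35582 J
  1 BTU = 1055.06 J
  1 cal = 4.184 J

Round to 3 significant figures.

17.2 ft·lbf × 1.35582 → 23.3201 J
0.0556 kJ × 1000 → 55.6 J
15.5 J (already J)
39.0 cal × 4.184 → 163.176 J
Sum: 23.3201 + 55.6 + 15.5 + 163.176 = 257.596 J
In BTU: 257.596 / 1055.06 = 0.244153 BTU

0.244 BTU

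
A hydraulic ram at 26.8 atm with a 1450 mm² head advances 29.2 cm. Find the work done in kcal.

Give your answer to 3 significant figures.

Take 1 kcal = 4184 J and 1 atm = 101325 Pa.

26.8 atm → 2.71551×10⁶ Pa
1450 mm² → 0.00145 m²
F = P × A = 2.71551×10⁶ × 0.00145 = 3937.49 N
29.2 cm → 0.292 m
W = F × d = 3937.49 × 0.292 = 1149.75 J
In kcal: 1149.75 / 4184 = 0.274797 kcal

0.275 kcal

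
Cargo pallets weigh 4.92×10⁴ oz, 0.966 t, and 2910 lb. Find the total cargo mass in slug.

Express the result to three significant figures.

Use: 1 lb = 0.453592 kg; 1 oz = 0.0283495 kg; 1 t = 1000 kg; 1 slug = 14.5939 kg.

4.92×10⁴ oz × 0.0283495 = 1394.8 kg
0.966 t × 1000 = 966 kg
2910 lb × 0.453592 = 1319.95 kg
Sum: 1394.8 + 966 + 1319.95 = 3680.75 kg
In slug: 3680.75 / 14.5939 = 252.212 slug

252 slug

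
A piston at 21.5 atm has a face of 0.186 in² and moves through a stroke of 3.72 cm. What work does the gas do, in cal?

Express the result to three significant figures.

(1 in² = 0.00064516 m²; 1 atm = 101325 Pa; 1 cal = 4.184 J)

2.32 cal

21.5 atm → 2.17849×10⁶ Pa
0.186 in² → 1.2×10⁻⁴ m²
F = P × A = 2.17849×10⁶ × 1.2×10⁻⁴ = 261.419 N
3.72 cm → 0.0372 m
W = F × d = 261.419 × 0.0372 = 9.72479 J
In cal: 9.72479 / 4.184 = 2.32428 cal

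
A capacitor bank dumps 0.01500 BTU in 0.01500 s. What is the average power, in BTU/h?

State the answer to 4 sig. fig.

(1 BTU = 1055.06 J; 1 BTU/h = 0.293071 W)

0.01500 BTU × 1055.06 → 15.8259 J
P = E / t = 15.8259 J / 0.015 s = 1055.06 W
1055.06 W ÷ (0.293071 W/BTU/h) = 3600.02 BTU/h

3600 BTU/h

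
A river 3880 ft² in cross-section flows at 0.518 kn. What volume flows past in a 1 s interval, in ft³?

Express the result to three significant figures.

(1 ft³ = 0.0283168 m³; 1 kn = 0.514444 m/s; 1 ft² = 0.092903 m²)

0.518 kn × 0.514444 = 0.266482 m/s
3880 ft² × 0.092903 = 360.464 m²
V = v × A × t = 0.266482 m/s × 360.464 m² × 1 s = 96.0572 m³
96.0572 m³ ÷ (0.0283168 m³/ft³) = 3392.23 ft³

3390 ft³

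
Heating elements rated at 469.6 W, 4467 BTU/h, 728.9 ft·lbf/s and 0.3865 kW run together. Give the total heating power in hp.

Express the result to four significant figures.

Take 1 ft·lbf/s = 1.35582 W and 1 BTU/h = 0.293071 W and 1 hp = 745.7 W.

469.6 W (already W)
4467 BTU/h × 0.293071 = 1309.15 W
728.9 ft·lbf/s × 1.35582 = 988.257 W
0.3865 kW × 1000 = 386.5 W
Combined: 469.6 + 1309.15 + 988.257 + 386.5 = 3153.51 W
In hp: 3153.51 / 745.7 = 4.22893 hp

4.229 hp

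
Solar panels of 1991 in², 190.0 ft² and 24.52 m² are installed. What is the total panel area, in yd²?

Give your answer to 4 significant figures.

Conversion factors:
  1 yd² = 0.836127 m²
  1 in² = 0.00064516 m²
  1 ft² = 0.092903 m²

1991 in² × 0.00064516 = 1.28451 m²
190.0 ft² × 0.092903 = 17.6516 m²
24.52 m² (already m²)
Total: 1.28451 + 17.6516 + 24.52 = 43.4561 m²
In yd²: 43.4561 / 0.836127 = 51.9731 yd²

51.97 yd²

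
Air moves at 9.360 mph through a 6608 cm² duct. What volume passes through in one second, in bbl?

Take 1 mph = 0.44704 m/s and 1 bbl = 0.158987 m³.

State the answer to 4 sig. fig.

17.39 bbl

9.360 mph × 0.44704 = 4.18429 m/s
6608 cm² × 0.0001 = 0.6608 m²
V = v × A × t = 4.18429 m/s × 0.6608 m² × 1 s = 2.76498 m³
2.76498 m³ ÷ (0.158987 m³/bbl) = 17.3912 bbl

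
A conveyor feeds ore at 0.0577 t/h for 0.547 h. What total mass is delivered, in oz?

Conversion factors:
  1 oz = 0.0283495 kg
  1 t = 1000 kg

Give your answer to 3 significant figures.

0.0577 t/h → 0.0160278 kg/s
0.547 h → 1969.2 s
m = ṁ × t = 0.0160278 × 1969.2 = 31.5619 kg
In oz: 31.5619 / 0.0283495 = 1113.31 oz

1110 oz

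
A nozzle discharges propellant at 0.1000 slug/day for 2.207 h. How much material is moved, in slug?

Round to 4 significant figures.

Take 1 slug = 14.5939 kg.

0.1000 slug/day → 1.68911×10⁻⁵ kg/s
2.207 h → 7945.2 s
m = ṁ × t = 1.68911×10⁻⁵ × 7945.2 = 0.134203 kg
In slug: 0.134203 / 14.5939 = 0.00919583 slug

0.009196 slug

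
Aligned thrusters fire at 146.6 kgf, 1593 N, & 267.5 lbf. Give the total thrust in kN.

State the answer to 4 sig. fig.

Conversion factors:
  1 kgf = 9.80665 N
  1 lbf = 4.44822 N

146.6 kgf × 9.80665 = 1437.65 N
1593 N (already N)
267.5 lbf × 4.44822 = 1189.9 N
Total: 1437.65 + 1593 + 1189.9 = 4220.55 N
In kN: 4220.55 / 1000 = 4.22055 kN

4.221 kN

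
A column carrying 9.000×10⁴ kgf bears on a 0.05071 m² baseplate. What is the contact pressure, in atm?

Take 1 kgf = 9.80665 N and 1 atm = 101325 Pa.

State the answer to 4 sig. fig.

171.8 atm

9.000×10⁴ kgf × 9.80665 = 882598 N
P = F / A = 882598 N / 0.05071 m² = 1.74048×10⁷ Pa
1.74048×10⁷ Pa ÷ (101325 Pa/atm) = 171.772 atm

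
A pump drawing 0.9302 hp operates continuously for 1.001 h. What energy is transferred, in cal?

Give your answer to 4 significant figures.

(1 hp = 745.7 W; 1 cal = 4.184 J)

5.974×10⁵ cal

0.9302 hp × 745.7 = 693.65 W
1.001 h × 3600 = 3603.6 s
E = P × t = 693.65 W × 3603.6 s = 2.49964×10⁶ J
2.49964×10⁶ J ÷ (4.184 J/cal) = 597428 cal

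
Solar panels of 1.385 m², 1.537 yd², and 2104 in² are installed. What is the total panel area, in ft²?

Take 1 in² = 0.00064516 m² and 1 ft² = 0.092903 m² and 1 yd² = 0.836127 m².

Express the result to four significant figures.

1.385 m² (already m²)
1.537 yd² × 0.836127 → 1.28513 m²
2104 in² × 0.00064516 → 1.35742 m²
Total: 1.385 + 1.28513 + 1.35742 = 4.02755 m²
In ft²: 4.02755 / 0.092903 = 43.3522 ft²

43.35 ft²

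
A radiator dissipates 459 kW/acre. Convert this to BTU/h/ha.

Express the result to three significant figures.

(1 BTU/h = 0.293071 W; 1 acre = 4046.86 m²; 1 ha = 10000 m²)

3.87×10⁶ BTU/h/ha

459 kW/acre × 1000 W/kW ÷ 4046.86 m²/acre = 113.421 W/m²
113.421 W/m² ÷ 0.293071 W/BTU/h × 10000 m²/ha = 3.87009×10⁶ BTU/h/ha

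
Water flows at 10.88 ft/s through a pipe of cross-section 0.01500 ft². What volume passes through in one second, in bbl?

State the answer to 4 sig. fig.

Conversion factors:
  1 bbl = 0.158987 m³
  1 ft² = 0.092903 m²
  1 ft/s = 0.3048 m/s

10.88 ft/s × 0.3048 = 3.31622 m/s
0.01500 ft² × 0.092903 = 0.00139354 m²
V = v × A × t = 3.31622 m/s × 0.00139354 m² × 1 s = 0.00462129 m³
0.00462129 m³ ÷ (0.158987 m³/bbl) = 0.0290671 bbl

0.02907 bbl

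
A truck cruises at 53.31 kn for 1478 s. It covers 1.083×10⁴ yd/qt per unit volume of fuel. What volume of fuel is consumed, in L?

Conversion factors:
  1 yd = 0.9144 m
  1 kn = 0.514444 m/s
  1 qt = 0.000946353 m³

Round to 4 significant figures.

3.874 L

53.31 kn → 27.425 m/s
d = v × t = 27.425 × 1478 = 40534.2 m
1.083×10⁴ yd/qt → 1.04643×10⁷ m/m³
V = d / (distance per unit fuel) = 40534.2 / 1.04643×10⁷ = 0.00387357 m³
In L: 0.00387357 / 0.001 = 3.87357 L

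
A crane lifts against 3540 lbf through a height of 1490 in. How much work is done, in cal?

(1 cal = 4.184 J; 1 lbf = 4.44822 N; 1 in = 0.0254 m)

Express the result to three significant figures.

3540 lbf × 4.44822 → 15746.7 N
1490 in × 0.0254 → 37.846 m
W = F × d = 15746.7 N × 37.846 m = 595950 J
595950 J ÷ (4.184 J/cal) = 142435 cal

1.42×10⁵ cal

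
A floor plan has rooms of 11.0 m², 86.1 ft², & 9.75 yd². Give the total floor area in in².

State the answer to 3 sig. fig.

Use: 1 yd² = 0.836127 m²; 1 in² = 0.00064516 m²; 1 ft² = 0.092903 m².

11.0 m² (already m²)
86.1 ft² × 0.092903 → 7.99895 m²
9.75 yd² × 0.836127 → 8.15224 m²
Combined: 11 + 7.99895 + 8.15224 = 27.1512 m²
In in²: 27.1512 / 0.00064516 = 42084.4 in²

4.21×10⁴ in²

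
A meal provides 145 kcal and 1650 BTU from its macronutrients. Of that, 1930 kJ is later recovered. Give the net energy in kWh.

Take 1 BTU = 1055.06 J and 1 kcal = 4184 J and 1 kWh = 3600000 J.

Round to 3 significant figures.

0.116 kWh

145 kcal × 4184 = 606680 J
1650 BTU × 1055.06 = 1.74085×10⁶ J
1930 kJ × 1000 = 1.93×10⁶ J
Result: 606680 + 1.74085×10⁶ − 1.93×10⁶ = 417530 J
In kWh: 417530 / 3600000 = 0.115981 kWh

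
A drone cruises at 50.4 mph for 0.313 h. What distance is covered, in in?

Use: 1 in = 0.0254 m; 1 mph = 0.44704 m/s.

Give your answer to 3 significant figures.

1.00×10⁶ in

50.4 mph × 0.44704 → 22.5308 m/s
0.313 h × 3600 → 1126.8 s
d = v × t = 22.5308 m/s × 1126.8 s = 25387.7 m
25387.7 m ÷ (0.0254 m/in) = 999516 in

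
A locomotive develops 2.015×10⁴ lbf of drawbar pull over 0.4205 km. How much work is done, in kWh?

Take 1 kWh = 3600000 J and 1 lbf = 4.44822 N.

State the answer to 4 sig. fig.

10.47 kWh

2.015×10⁴ lbf × 4.44822 = 89631.6 N
0.4205 km × 1000 = 420.5 m
W = F × d = 89631.6 N × 420.5 m = 3.76901×10⁷ J
3.76901×10⁷ J ÷ (3600000 J/kWh) = 10.4695 kWh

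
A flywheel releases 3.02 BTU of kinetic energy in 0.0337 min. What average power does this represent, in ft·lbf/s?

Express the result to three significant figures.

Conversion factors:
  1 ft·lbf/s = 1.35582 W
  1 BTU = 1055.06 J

1160 ft·lbf/s

3.02 BTU × 1055.06 = 3186.28 J
0.0337 min × 60 = 2.022 s
P = E / t = 3186.28 J / 2.022 s = 1575.81 W
1575.81 W ÷ (1.35582 W/ft·lbf/s) = 1162.26 ft·lbf/s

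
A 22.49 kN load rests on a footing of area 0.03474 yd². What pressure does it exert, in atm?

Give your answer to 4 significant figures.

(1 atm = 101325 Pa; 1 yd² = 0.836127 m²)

22.49 kN × 1000 = 22490 N
0.03474 yd² × 0.836127 = 0.0290471 m²
P = F / A = 22490 N / 0.0290471 m² = 774260 Pa
774260 Pa ÷ (101325 Pa/atm) = 7.64135 atm

7.641 atm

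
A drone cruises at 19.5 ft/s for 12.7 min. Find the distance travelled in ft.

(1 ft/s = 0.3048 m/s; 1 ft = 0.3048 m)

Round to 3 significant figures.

19.5 ft/s × 0.3048 = 5.9436 m/s
12.7 min × 60 = 762 s
d = v × t = 5.9436 m/s × 762 s = 4529.02 m
4529.02 m ÷ (0.3048 m/ft) = 14859 ft

1.49×10⁴ ft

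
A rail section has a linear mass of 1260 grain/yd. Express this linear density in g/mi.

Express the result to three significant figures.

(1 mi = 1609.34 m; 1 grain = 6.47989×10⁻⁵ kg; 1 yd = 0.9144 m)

1260 grain/yd × 6.47989×10⁻⁵ kg/grain ÷ 0.9144 m/yd = 0.0892898 kg/m
0.0892898 kg/m ÷ 0.001 kg/g × 1609.34 m/mi = 143698 g/mi

1.44×10⁵ g/mi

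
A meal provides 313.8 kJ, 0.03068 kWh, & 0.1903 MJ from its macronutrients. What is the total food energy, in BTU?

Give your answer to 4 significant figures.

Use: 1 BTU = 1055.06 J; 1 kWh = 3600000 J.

313.8 kJ × 1000 = 313800 J
0.03068 kWh × 3600000 = 110448 J
0.1903 MJ × 1000000 = 190300 J
Combined: 313800 + 110448 + 190300 = 614548 J
In BTU: 614548 / 1055.06 = 582.477 BTU

582.5 BTU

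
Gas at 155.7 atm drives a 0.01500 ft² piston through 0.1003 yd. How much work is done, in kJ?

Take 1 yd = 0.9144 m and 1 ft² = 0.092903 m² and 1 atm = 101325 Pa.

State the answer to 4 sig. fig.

2.016 kJ

155.7 atm → 1.57763×10⁷ Pa
0.01500 ft² → 0.00139354 m²
F = P × A = 1.57763×10⁷ × 0.00139354 = 21984.9 N
0.1003 yd → 0.0917143 m
W = F × d = 21984.9 × 0.0917143 = 2016.33 J
In kJ: 2016.33 / 1000 = 2.01633 kJ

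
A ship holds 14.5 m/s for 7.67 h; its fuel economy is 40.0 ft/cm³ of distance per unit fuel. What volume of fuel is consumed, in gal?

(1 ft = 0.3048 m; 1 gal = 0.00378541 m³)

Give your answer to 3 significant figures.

8.68 gal

7.67 h → 27612 s
d = v × t = 14.5 × 27612 = 400374 m
40.0 ft/cm³ → 1.2192×10⁷ m/m³
V = d / (distance per unit fuel) = 400374 / 1.2192×10⁷ = 0.0328391 m³
In gal: 0.0328391 / 0.00378541 = 8.67518 gal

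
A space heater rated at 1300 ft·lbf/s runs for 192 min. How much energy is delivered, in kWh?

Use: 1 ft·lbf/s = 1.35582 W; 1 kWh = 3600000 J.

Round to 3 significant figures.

1300 ft·lbf/s × 1.35582 = 1762.57 W
192 min × 60 = 11520 s
E = P × t = 1762.57 W × 11520 s = 2.03048×10⁷ J
2.03048×10⁷ J ÷ (3600000 J/kWh) = 5.64022 kWh

5.64 kWh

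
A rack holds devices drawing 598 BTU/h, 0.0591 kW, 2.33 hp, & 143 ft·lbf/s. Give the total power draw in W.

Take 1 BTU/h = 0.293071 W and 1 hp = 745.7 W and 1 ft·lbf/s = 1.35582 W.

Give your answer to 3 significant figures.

598 BTU/h × 0.293071 = 175.256 W
0.0591 kW × 1000 = 59.1 W
2.33 hp × 745.7 = 1737.48 W
143 ft·lbf/s × 1.35582 = 193.882 W
Total: 175.256 + 59.1 + 1737.48 + 193.882 = 2165.72 W

2170 W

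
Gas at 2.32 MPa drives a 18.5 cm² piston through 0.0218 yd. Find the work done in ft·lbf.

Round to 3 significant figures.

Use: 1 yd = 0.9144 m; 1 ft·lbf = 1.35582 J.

2.32 MPa → 2.32×10⁶ Pa
18.5 cm² → 0.00185 m²
F = P × A = 2.32×10⁶ × 0.00185 = 4292 N
0.0218 yd → 0.0199339 m
W = F × d = 4292 × 0.0199339 = 85.5563 J
In ft·lbf: 85.5563 / 1.35582 = 63.103 ft·lbf

63.1 ft·lbf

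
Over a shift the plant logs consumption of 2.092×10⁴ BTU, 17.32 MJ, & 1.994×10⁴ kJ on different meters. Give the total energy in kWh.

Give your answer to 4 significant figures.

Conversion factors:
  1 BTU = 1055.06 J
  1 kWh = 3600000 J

16.48 kWh

2.092×10⁴ BTU × 1055.06 → 2.20719×10⁷ J
17.32 MJ × 1000000 → 1.732×10⁷ J
1.994×10⁴ kJ × 1000 → 1.994×10⁷ J
Combined: 2.20719×10⁷ + 1.732×10⁷ + 1.994×10⁷ = 5.93319×10⁷ J
In kWh: 5.93319×10⁷ / 3600000 = 16.4811 kWh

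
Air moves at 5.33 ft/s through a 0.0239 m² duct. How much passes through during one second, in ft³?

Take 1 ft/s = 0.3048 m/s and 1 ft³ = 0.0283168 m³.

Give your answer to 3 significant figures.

5.33 ft/s × 0.3048 → 1.62458 m/s
V = v × A × t = 1.62458 m/s × 0.0239 m² × 1 s = 0.0388275 m³
0.0388275 m³ ÷ (0.0283168 m³/ft³) = 1.37118 ft³

1.37 ft³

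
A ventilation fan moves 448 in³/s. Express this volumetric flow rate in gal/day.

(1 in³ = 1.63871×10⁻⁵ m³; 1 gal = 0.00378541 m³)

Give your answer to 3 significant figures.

448 in³/s × 1.63871×10⁻⁵ m³/in³ = 0.00734142 m³/s
0.00734142 m³/s ÷ 0.00378541 m³/gal × 86400 s/day = 167564 gal/day

1.68×10⁵ gal/day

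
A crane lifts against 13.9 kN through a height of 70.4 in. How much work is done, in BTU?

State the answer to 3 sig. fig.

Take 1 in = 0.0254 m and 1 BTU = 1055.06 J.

13.9 kN × 1000 = 13900 N
70.4 in × 0.0254 = 1.78816 m
W = F × d = 13900 N × 1.78816 m = 24855.4 J
24855.4 J ÷ (1055.06 J/BTU) = 23.5583 BTU

23.6 BTU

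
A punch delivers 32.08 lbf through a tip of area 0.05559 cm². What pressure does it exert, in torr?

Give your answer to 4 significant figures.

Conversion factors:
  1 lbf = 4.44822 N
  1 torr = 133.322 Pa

1.925×10⁵ torr

32.08 lbf × 4.44822 → 142.699 N
0.05559 cm² × 0.0001 → 5.559×10⁻⁶ m²
P = F / A = 142.699 N / 5.559×10⁻⁶ m² = 2.56699×10⁷ Pa
2.56699×10⁷ Pa ÷ (133.322 Pa/torr) = 192541 torr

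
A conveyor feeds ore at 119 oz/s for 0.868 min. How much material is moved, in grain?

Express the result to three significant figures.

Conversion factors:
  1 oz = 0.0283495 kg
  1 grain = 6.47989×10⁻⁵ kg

119 oz/s → 3.37359 kg/s
0.868 min → 52.08 s
m = ṁ × t = 3.37359 × 52.08 = 175.697 kg
In grain: 175.697 / 6.47989×10⁻⁵ = 2.71142×10⁶ grain

2.71×10⁶ grain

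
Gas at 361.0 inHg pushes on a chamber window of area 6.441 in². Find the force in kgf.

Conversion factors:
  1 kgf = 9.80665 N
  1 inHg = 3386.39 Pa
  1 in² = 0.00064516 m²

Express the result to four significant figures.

518.0 kgf

361.0 inHg × 3386.39 → 1.22249×10⁶ Pa
6.441 in² × 0.00064516 → 0.00415548 m²
F = P × A = 1.22249×10⁶ Pa × 0.00415548 m² = 5080.03 N
5080.03 N ÷ (9.80665 N/kgf) = 518.019 kgf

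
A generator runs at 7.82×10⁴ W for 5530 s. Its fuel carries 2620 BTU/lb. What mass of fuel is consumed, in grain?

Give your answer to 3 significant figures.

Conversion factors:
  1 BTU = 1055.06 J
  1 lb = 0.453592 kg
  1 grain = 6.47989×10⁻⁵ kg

E = P × t = 78200 × 5530 = 4.32446×10⁸ J
2620 BTU/lb → 6.09415×10⁶ J/kg
m = E / e_s = 4.32446×10⁸ / 6.09415×10⁶ = 70.9608 kg
In grain: 70.9608 / 6.47989×10⁻⁵ = 1.09509×10⁶ grain

1.10×10⁶ grain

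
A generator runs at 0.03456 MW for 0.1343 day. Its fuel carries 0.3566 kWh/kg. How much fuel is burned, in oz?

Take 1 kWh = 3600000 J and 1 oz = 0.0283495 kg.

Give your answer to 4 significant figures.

1.102×10⁴ oz

0.03456 MW → 34560 W
0.1343 day → 11603.5 s
E = P × t = 34560 × 11603.5 = 4.01017×10⁸ J
0.3566 kWh/kg → 1.28376×10⁶ J/kg
m = E / e_s = 4.01017×10⁸ / 1.28376×10⁶ = 312.377 kg
In oz: 312.377 / 0.0283495 = 11018.8 oz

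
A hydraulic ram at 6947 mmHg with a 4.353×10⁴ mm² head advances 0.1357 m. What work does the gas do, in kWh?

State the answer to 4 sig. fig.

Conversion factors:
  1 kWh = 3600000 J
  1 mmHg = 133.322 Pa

6947 mmHg → 926188 Pa
4.353×10⁴ mm² → 0.04353 m²
F = P × A = 926188 × 0.04353 = 40317 N
W = F × d = 40317 × 0.1357 = 5471.02 J
In kWh: 5471.02 / 3600000 = 0.00151973 kWh

0.001520 kWh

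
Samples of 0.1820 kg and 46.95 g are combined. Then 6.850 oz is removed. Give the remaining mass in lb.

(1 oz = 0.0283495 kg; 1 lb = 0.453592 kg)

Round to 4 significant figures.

0.1820 kg (already kg)
46.95 g × 0.001 = 0.04695 kg
6.850 oz × 0.0283495 = 0.194194 kg
Result: 0.182 + 0.04695 − 0.194194 = 0.034756 kg
In lb: 0.034756 / 0.453592 = 0.0766239 lb

0.07662 lb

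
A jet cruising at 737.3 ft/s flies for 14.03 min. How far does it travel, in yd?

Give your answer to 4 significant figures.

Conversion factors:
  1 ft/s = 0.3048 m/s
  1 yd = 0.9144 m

737.3 ft/s × 0.3048 → 224.729 m/s
14.03 min × 60 → 841.8 s
d = v × t = 224.729 m/s × 841.8 s = 189177 m
189177 m ÷ (0.9144 m/yd) = 206886 yd

2.069×10⁵ yd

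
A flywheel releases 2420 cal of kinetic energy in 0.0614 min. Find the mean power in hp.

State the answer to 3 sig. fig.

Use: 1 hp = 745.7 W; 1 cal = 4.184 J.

2420 cal × 4.184 = 10125.3 J
0.0614 min × 60 = 3.684 s
P = E / t = 10125.3 J / 3.684 s = 2748.45 W
2748.45 W ÷ (745.7 W/hp) = 3.68573 hp

3.69 hp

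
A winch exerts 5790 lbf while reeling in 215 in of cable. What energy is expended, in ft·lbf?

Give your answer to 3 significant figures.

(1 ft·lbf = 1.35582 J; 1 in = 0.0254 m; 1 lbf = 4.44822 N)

1.04×10⁵ ft·lbf

5790 lbf × 4.44822 = 25755.2 N
215 in × 0.0254 = 5.461 m
W = F × d = 25755.2 N × 5.461 m = 140649 J
140649 J ÷ (1.35582 J/ft·lbf) = 103737 ft·lbf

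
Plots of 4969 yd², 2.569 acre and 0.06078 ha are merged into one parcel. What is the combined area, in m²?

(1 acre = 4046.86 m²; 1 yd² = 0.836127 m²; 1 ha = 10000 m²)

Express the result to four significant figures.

1.516×10⁴ m²

4969 yd² × 0.836127 = 4154.72 m²
2.569 acre × 4046.86 = 10396.4 m²
0.06078 ha × 10000 = 607.8 m²
Combined: 4154.72 + 10396.4 + 607.8 = 15158.9 m²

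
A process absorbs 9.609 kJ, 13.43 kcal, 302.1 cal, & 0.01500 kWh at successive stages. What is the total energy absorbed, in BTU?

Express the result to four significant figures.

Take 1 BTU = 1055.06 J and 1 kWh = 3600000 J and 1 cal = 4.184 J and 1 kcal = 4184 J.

9.609 kJ × 1000 = 9609 J
13.43 kcal × 4184 = 56191.1 J
302.1 cal × 4.184 = 1263.99 J
0.01500 kWh × 3600000 = 54000 J
Sum: 9609 + 56191.1 + 1263.99 + 54000 = 121064 J
In BTU: 121064 / 1055.06 = 114.746 BTU

114.7 BTU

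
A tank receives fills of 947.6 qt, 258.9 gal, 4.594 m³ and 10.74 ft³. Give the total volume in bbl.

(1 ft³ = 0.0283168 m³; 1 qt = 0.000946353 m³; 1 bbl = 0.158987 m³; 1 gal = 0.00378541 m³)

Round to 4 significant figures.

947.6 qt × 0.000946353 = 0.896764 m³
258.9 gal × 0.00378541 = 0.980043 m³
4.594 m³ (already m³)
10.74 ft³ × 0.0283168 = 0.304122 m³
Total: 0.896764 + 0.980043 + 4.594 + 0.304122 = 6.77493 m³
In bbl: 6.77493 / 0.158987 = 42.6131 bbl

42.61 bbl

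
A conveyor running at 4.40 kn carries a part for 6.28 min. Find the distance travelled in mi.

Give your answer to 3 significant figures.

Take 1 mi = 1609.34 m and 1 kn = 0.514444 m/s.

0.530 mi

4.40 kn × 0.514444 = 2.26355 m/s
6.28 min × 60 = 376.8 s
d = v × t = 2.26355 m/s × 376.8 s = 852.906 m
852.906 m ÷ (1609.34 m/mi) = 0.529973 mi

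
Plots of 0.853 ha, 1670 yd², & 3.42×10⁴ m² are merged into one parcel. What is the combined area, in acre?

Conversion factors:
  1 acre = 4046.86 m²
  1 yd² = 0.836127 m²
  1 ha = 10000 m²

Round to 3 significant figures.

10.9 acre

0.853 ha × 10000 → 8530 m²
1670 yd² × 0.836127 → 1396.33 m²
3.42×10⁴ m² (already m²)
Sum: 8530 + 1396.33 + 34200 = 44126.3 m²
In acre: 44126.3 / 4046.86 = 10.9038 acre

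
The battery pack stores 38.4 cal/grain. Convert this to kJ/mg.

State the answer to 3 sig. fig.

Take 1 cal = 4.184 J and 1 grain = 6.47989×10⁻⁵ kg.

38.4 cal/grain × 4.184 J/cal ÷ 6.47989×10⁻⁵ kg/grain = 2.47945×10⁶ J/kg
2.47945×10⁶ J/kg ÷ 1000 J/kJ × 10⁻⁶ kg/mg = 0.00247945 kJ/mg

0.00248 kJ/mg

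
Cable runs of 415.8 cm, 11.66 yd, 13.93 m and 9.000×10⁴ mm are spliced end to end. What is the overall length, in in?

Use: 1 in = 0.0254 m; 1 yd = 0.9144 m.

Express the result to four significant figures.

4675 in

415.8 cm × 0.01 → 4.158 m
11.66 yd × 0.9144 → 10.6619 m
13.93 m (already m)
9.000×10⁴ mm × 0.001 → 90 m
Combined: 4.158 + 10.6619 + 13.93 + 90 = 118.75 m
In in: 118.75 / 0.0254 = 4675.2 in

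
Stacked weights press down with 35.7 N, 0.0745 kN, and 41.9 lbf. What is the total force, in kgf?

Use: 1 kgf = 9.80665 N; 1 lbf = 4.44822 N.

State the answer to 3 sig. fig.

30.2 kgf

35.7 N (already N)
0.0745 kN × 1000 = 74.5 N
41.9 lbf × 4.44822 = 186.38 N
Total: 35.7 + 74.5 + 186.38 = 296.58 N
In kgf: 296.58 / 9.80665 = 30.2427 kgf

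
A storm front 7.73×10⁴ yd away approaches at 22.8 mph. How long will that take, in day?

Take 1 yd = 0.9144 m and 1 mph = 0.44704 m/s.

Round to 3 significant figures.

7.73×10⁴ yd × 0.9144 → 70683.1 m
22.8 mph × 0.44704 → 10.1925 m/s
t = d / v = 70683.1 m / 10.1925 m/s = 6934.81 s
6934.81 s ÷ (86400 s/day) = 0.080264 day

0.0803 day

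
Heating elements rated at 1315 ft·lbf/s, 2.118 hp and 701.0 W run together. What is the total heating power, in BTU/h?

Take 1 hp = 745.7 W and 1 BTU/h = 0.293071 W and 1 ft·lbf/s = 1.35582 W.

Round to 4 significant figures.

1.386×10⁴ BTU/h

1315 ft·lbf/s × 1.35582 = 1782.9 W
2.118 hp × 745.7 = 1579.39 W
701.0 W (already W)
Combined: 1782.9 + 1579.39 + 701 = 4063.29 W
In BTU/h: 4063.29 / 0.293071 = 13864.5 BTU/h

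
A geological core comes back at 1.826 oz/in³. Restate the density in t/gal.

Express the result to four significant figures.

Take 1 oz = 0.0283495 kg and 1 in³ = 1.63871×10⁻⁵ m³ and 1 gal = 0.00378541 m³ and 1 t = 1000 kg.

0.01196 t/gal

1.826 oz/in³ × 0.0283495 kg/oz ÷ 1.63871×10⁻⁵ m³/in³ = 3158.96 kg/m³
3158.96 kg/m³ ÷ 1000 kg/t × 0.00378541 m³/gal = 0.011958 t/gal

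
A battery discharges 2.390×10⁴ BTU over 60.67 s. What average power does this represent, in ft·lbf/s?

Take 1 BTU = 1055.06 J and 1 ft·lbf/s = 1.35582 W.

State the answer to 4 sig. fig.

3.065×10⁵ ft·lbf/s

2.390×10⁴ BTU × 1055.06 → 2.52159×10⁷ J
P = E / t = 2.52159×10⁷ J / 60.67 s = 415624 W
415624 W ÷ (1.35582 W/ft·lbf/s) = 306548 ft·lbf/s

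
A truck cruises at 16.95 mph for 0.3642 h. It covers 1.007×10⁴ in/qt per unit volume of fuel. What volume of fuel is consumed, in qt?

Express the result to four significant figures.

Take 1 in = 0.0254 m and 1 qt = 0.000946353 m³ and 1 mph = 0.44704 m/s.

38.84 qt

16.95 mph → 7.57733 m/s
0.3642 h → 1311.12 s
d = v × t = 7.57733 × 1311.12 = 9934.79 m
1.007×10⁴ in/qt → 270278 m/m³
V = d / (distance per unit fuel) = 9934.79 / 270278 = 0.0367577 m³
In qt: 0.0367577 / 0.000946353 = 38.8414 qt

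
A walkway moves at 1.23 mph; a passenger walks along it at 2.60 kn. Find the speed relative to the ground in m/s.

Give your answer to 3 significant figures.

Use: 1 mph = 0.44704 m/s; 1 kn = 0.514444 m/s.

1.23 mph × 0.44704 = 0.549859 m/s
2.60 kn × 0.514444 = 1.33755 m/s
Sum: 0.549859 + 1.33755 = 1.88741 m/s

1.89 m/s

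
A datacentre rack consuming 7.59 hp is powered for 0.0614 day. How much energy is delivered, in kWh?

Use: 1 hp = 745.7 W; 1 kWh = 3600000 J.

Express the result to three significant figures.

8.34 kWh

7.59 hp × 745.7 = 5659.86 W
0.0614 day × 86400 = 5304.96 s
E = P × t = 5659.86 W × 5304.96 s = 3.00253×10⁷ J
3.00253×10⁷ J ÷ (3600000 J/kWh) = 8.34036 kWh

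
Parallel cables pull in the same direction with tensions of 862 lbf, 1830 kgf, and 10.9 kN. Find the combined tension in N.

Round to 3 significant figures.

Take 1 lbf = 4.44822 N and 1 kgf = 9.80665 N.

3.27×10⁴ N

862 lbf × 4.44822 = 3834.37 N
1830 kgf × 9.80665 = 17946.2 N
10.9 kN × 1000 = 10900 N
Combined: 3834.37 + 17946.2 + 10900 = 32680.6 N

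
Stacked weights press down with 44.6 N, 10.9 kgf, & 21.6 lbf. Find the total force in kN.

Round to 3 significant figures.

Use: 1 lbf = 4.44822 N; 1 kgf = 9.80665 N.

44.6 N (already N)
10.9 kgf × 9.80665 = 106.892 N
21.6 lbf × 4.44822 = 96.0816 N
Combined: 44.6 + 106.892 + 96.0816 = 247.574 N
In kN: 247.574 / 1000 = 0.247574 kN

0.248 kN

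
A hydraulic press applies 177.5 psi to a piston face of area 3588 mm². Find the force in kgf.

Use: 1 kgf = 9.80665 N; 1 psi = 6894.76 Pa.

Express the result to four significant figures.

447.8 kgf

177.5 psi × 6894.76 → 1.22382×10⁶ Pa
3588 mm² × 10⁻⁶ → 0.003588 m²
F = P × A = 1.22382×10⁶ Pa × 0.003588 m² = 4391.07 N
4391.07 N ÷ (9.80665 N/kgf) = 447.765 kgf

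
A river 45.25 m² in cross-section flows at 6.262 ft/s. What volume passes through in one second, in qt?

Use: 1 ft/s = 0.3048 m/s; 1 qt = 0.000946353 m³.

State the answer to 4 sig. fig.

9.126×10⁴ qt

6.262 ft/s × 0.3048 = 1.90866 m/s
V = v × A × t = 1.90866 m/s × 45.25 m² × 1 s = 86.3669 m³
86.3669 m³ ÷ (0.000946353 m³/qt) = 91262.9 qt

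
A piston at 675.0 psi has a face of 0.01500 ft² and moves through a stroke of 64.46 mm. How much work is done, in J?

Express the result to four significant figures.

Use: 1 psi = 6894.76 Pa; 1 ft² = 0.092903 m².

675.0 psi → 4.65396×10⁶ Pa
0.01500 ft² → 0.00139354 m²
F = P × A = 4.65396×10⁶ × 0.00139354 = 6485.48 N
64.46 mm → 0.06446 m
W = F × d = 6485.48 × 0.06446 = 418.054 J

418.1 J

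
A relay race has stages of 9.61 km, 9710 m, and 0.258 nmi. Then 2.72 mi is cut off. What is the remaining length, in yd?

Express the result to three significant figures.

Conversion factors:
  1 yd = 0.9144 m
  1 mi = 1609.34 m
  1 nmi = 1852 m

1.69×10⁴ yd

9.61 km × 1000 = 9610 m
9710 m (already m)
0.258 nmi × 1852 = 477.816 m
2.72 mi × 1609.34 = 4377.4 m
Sum: 9610 + 9710 + 477.816 − 4377.4 = 15420.4 m
In yd: 15420.4 / 0.9144 = 16864 yd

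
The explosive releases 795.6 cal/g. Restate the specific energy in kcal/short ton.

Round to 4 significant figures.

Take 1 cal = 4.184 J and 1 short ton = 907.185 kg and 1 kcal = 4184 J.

7.218×10⁵ kcal/short ton

795.6 cal/g × 4.184 J/cal ÷ 0.001 kg/g = 3.32879×10⁶ J/kg
3.32879×10⁶ J/kg ÷ 4184 J/kcal × 907.185 kg/short ton = 721756 kcal/short ton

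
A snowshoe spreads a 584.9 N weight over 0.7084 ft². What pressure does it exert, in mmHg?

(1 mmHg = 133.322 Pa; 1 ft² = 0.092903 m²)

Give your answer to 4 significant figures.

0.7084 ft² × 0.092903 = 0.0658125 m²
P = F / A = 584.9 N / 0.0658125 m² = 8887.37 Pa
8887.37 Pa ÷ (133.322 Pa/mmHg) = 66.6609 mmHg

66.66 mmHg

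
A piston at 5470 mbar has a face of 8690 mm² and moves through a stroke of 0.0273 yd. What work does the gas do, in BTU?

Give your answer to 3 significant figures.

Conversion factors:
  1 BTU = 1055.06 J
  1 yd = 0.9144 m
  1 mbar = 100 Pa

0.112 BTU

5470 mbar → 547000 Pa
8690 mm² → 0.00869 m²
F = P × A = 547000 × 0.00869 = 4753.43 N
0.0273 yd → 0.0249631 m
W = F × d = 4753.43 × 0.0249631 = 118.66 J
In BTU: 118.66 / 1055.06 = 0.112468 BTU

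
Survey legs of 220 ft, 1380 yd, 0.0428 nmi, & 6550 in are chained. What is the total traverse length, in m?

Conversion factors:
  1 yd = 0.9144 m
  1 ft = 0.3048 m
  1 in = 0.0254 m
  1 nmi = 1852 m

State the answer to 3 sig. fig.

220 ft × 0.3048 → 67.056 m
1380 yd × 0.9144 → 1261.87 m
0.0428 nmi × 1852 → 79.2656 m
6550 in × 0.0254 → 166.37 m
Total: 67.056 + 1261.87 + 79.2656 + 166.37 = 1574.56 m

1570 m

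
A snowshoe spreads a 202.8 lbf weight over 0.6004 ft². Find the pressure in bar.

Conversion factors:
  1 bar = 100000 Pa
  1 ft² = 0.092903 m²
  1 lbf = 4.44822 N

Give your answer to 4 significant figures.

202.8 lbf × 4.44822 = 902.099 N
0.6004 ft² × 0.092903 = 0.055779 m²
P = F / A = 902.099 N / 0.055779 m² = 16172.7 Pa
16172.7 Pa ÷ (100000 Pa/bar) = 0.161727 bar

0.1617 bar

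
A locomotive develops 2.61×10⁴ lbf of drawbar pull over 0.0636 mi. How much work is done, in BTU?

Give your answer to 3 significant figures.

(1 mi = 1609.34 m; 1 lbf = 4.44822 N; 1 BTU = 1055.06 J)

1.13×10⁴ BTU

2.61×10⁴ lbf × 4.44822 → 116099 N
0.0636 mi × 1609.34 → 102.354 m
W = F × d = 116099 N × 102.354 m = 1.18832×10⁷ J
1.18832×10⁷ J ÷ (1055.06 J/BTU) = 11263.1 BTU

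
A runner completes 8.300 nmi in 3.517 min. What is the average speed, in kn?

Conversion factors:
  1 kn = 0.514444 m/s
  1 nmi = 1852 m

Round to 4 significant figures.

141.6 kn

8.300 nmi × 1852 → 15371.6 m
3.517 min × 60 → 211.02 s
v = d / t = 15371.6 m / 211.02 s = 72.8443 m/s
72.8443 m/s ÷ (0.514444 m/s/kn) = 141.598 kn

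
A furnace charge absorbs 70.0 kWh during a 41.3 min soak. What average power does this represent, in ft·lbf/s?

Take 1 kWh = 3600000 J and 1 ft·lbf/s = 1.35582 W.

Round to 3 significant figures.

7.50×10⁴ ft·lbf/s

70.0 kWh × 3600000 = 2.52×10⁸ J
41.3 min × 60 = 2478 s
P = E / t = 2.52×10⁸ J / 2478 s = 101695 W
101695 W ÷ (1.35582 W/ft·lbf/s) = 75006.3 ft·lbf/s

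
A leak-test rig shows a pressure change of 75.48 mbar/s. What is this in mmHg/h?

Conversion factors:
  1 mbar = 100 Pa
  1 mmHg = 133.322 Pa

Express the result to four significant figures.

2.038×10⁵ mmHg/h

75.48 mbar/s × 100 Pa/mbar = 7548 Pa/s
7548 Pa/s ÷ 133.322 Pa/mmHg × 3600 s/h = 203813 mmHg/h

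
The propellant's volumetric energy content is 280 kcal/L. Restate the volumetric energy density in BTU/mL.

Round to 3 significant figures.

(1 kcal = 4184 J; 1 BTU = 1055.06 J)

1.11 BTU/mL

280 kcal/L × 4184 J/kcal ÷ 0.001 m³/L = 1.17152×10⁹ J/m³
1.17152×10⁹ J/m³ ÷ 1055.06 J/BTU × 10⁻⁶ m³/mL = 1.11038 BTU/mL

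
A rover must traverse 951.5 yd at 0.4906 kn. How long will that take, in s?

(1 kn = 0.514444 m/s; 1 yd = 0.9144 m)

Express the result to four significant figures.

3447 s

951.5 yd × 0.9144 = 870.052 m
0.4906 kn × 0.514444 = 0.252386 m/s
t = d / v = 870.052 m / 0.252386 m/s = 3447.31 s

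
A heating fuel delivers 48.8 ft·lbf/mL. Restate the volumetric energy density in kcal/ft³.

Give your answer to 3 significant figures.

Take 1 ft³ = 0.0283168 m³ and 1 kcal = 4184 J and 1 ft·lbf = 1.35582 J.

48.8 ft·lbf/mL × 1.35582 J/ft·lbf ÷ 10⁻⁶ m³/mL = 6.6164×10⁷ J/m³
6.6164×10⁷ J/m³ ÷ 4184 J/kcal × 0.0283168 m³/ft³ = 447.79 kcal/ft³

448 kcal/ft³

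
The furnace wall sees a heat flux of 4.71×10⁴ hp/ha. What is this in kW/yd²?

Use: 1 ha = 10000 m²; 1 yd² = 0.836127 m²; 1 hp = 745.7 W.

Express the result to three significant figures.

4.71×10⁴ hp/ha × 745.7 W/hp ÷ 10000 m²/ha = 3512.25 W/m²
3512.25 W/m² ÷ 1000 W/kW × 0.836127 m²/yd² = 2.93669 kW/yd²

2.94 kW/yd²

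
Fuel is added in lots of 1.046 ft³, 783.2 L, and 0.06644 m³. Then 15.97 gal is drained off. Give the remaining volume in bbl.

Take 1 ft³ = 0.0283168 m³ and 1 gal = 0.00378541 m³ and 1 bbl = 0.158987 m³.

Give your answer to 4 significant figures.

1.046 ft³ × 0.0283168 = 0.0296194 m³
783.2 L × 0.001 = 0.7832 m³
0.06644 m³ (already m³)
15.97 gal × 0.00378541 = 0.060453 m³
Result: 0.0296194 + 0.7832 + 0.06644 − 0.060453 = 0.818806 m³
In bbl: 0.818806 / 0.158987 = 5.15014 bbl

5.150 bbl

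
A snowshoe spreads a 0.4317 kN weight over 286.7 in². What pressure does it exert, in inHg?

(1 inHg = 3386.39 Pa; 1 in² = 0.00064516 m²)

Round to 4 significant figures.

0.6892 inHg

0.4317 kN × 1000 = 431.7 N
286.7 in² × 0.00064516 = 0.184967 m²
P = F / A = 431.7 N / 0.184967 m² = 2333.93 Pa
2333.93 Pa ÷ (3386.39 Pa/inHg) = 0.689209 inHg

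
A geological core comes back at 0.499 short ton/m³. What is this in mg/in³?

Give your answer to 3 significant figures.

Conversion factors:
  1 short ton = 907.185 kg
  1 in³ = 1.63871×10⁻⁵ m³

0.499 short ton/m³ × 907.185 kg/short ton = 452.685 kg/m³
452.685 kg/m³ ÷ 10⁻⁶ kg/mg × 1.63871×10⁻⁵ m³/in³ = 7418.19 mg/in³

7420 mg/in³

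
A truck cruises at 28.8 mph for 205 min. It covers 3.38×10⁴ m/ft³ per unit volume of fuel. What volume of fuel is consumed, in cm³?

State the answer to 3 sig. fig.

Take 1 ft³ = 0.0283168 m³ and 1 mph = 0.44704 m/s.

28.8 mph → 12.8748 m/s
205 min → 12300 s
d = v × t = 12.8748 × 12300 = 158360 m
3.38×10⁴ m/ft³ → 1.19364×10⁶ m/m³
V = d / (distance per unit fuel) = 158360 / 1.19364×10⁶ = 0.13267 m³
In cm³: 0.13267 / 10⁻⁶ = 132670 cm³

1.33×10⁵ cm³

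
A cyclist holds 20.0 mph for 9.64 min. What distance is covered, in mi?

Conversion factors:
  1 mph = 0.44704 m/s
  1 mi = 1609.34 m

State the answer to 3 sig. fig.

20.0 mph × 0.44704 = 8.9408 m/s
9.64 min × 60 = 578.4 s
d = v × t = 8.9408 m/s × 578.4 s = 5171.36 m
5171.36 m ÷ (1609.34 m/mi) = 3.21334 mi

3.21 mi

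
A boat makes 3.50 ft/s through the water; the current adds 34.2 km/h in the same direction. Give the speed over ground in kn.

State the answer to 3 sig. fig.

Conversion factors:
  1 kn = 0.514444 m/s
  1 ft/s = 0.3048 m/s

20.5 kn

3.50 ft/s × 0.3048 = 1.0668 m/s
34.2 km/h × (1/3.6) = 9.5 m/s
Sum: 1.0668 + 9.5 = 10.5668 m/s
In kn: 10.5668 / 0.514444 = 20.5402 kn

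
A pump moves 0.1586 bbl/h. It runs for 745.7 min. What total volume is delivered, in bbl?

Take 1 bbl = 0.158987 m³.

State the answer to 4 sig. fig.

0.1586 bbl/h → 7.00426×10⁻⁶ m³/s
745.7 min → 44742 s
V = Q × t = 7.00426×10⁻⁶ × 44742 = 0.313385 m³
In bbl: 0.313385 / 0.158987 = 1.97114 bbl

1.971 bbl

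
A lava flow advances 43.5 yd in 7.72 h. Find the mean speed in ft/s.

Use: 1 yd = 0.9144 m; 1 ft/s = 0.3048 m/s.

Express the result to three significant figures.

0.00470 ft/s

43.5 yd × 0.9144 = 39.7764 m
7.72 h × 3600 = 27792 s
v = d / t = 39.7764 m / 27792 s = 0.00143122 m/s
0.00143122 m/s ÷ (0.3048 m/s/ft/s) = 0.0046956 ft/s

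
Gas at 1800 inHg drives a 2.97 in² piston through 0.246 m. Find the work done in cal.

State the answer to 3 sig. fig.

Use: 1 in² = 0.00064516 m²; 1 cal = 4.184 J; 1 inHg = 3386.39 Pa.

687 cal

1800 inHg → 6.0955×10⁶ Pa
2.97 in² → 0.00191613 m²
F = P × A = 6.0955×10⁶ × 0.00191613 = 11679.8 N
W = F × d = 11679.8 × 0.246 = 2873.23 J
In cal: 2873.23 / 4.184 = 686.718 cal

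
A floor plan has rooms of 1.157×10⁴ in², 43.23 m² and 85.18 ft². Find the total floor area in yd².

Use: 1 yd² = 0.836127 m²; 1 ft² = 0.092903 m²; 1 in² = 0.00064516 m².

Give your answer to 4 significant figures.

1.157×10⁴ in² × 0.00064516 = 7.4645 m²
43.23 m² (already m²)
85.18 ft² × 0.092903 = 7.91348 m²
Combined: 7.4645 + 43.23 + 7.91348 = 58.608 m²
In yd²: 58.608 / 0.836127 = 70.0946 yd²

70.09 yd²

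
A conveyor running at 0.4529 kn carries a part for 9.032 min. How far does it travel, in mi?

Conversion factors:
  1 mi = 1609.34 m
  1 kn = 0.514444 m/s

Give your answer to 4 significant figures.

0.07846 mi

0.4529 kn × 0.514444 → 0.232992 m/s
9.032 min × 60 → 541.92 s
d = v × t = 0.232992 m/s × 541.92 s = 126.263 m
126.263 m ÷ (1609.34 m/mi) = 0.0784564 mi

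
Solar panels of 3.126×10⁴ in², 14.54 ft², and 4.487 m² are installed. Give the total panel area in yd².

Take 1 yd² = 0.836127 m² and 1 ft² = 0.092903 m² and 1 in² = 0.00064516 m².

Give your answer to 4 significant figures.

31.10 yd²

3.126×10⁴ in² × 0.00064516 → 20.1677 m²
14.54 ft² × 0.092903 → 1.35081 m²
4.487 m² (already m²)
Total: 20.1677 + 1.35081 + 4.487 = 26.0055 m²
In yd²: 26.0055 / 0.836127 = 31.1023 yd²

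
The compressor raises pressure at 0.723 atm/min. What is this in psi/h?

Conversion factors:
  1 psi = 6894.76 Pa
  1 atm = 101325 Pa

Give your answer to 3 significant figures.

638 psi/h

0.723 atm/min × 101325 Pa/atm ÷ 60 s/min = 1220.97 Pa/s
1220.97 Pa/s ÷ 6894.76 Pa/psi × 3600 s/h = 637.512 psi/h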